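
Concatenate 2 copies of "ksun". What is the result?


Input string: 'ksun'
Operation: repeat 2 times
Concatenation: 'ksun' + 'ksun'
Result: ksunksun


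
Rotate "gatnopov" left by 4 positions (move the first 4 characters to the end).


Input: 'gatnopov', shift = 4
Operation: split at index 4 and swap parts
Front part s[0:4] = 'gatn'
Back part s[4:] = 'opov'
Rotated = back + front = 'opov' + 'gatn'
Result: opovgatn


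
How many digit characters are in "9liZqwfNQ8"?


Input string: '9liZqwfNQ8'
Operation: count digit characters (0-9)
Scan: '9'(digit), 'l', 'i', 'Z', 'q', 'w', 'f', 'N', 'Q', '8'(digit)
Digits found: 2
Result: 2


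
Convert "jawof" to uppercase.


Input string: 'jawof'
Operation: convert each letter to uppercase
Mapping: 'j'->'J', 'a'->'A', 'w'->'W', 'o'->'O', 'f'->'F'
Result: JAWOF


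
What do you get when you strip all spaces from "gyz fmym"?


Input string: 'gyz fmym'
Operation: remove all spaces
Words: 'gyz', 'fmym'
Join without spaces: gyzfmym


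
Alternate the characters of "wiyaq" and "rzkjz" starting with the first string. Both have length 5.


String 1: 'wiyaq'
String 2: 'rzkjz'
Operation: alternate characters
Pairs: 'w'+'r', 'i'+'z', 'y'+'k', 'a'+'j', 'q'+'z'
Result: wrizykajqz


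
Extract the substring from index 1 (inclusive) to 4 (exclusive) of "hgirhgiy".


Input string: 'hgirhgiy'
Operation: slice [1:4]
Extract characters: s[1]='g', s[2]='i', s[3]='r'
Result: gir


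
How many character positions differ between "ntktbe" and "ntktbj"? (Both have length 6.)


String 1: 'ntktbe'
String 2: 'ntktbj'
Compare each position: pos 0: 'n'=='n', pos 1: 't'=='t', pos 2: 'k'=='k', pos 3: 't'=='t', pos 4: 'b'=='b', pos 5: 'e'!='j'
Differing positions: 1
Hamming distance: 1


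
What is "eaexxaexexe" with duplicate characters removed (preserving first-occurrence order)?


Input: 'eaexxaexexe'
Operation: keep first occurrence of each character
Scan: s[0]='e' new -> keep; s[1]='a' new -> keep; s[2]='e' seen -> skip; s[3]='x' new -> keep; s[4]='x' seen -> skip; s[5]='a' seen -> skip; s[6]='e' seen -> skip; s[7]='x' seen -> skip; s[8]='e' seen -> skip; s[9]='x' seen -> skip; s[10]='e' seen -> skip
Result: eax


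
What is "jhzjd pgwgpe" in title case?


Input string: 'jhzjd pgwgpe'
Operation: capitalize first letter of each word
Word transformations: 'jhzjd'->'Jhzjd', 'pgwgpe'->'Pgwgpe'
Result: Jhzjd Pgwgpe


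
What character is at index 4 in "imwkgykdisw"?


Input string: 'imwkgykdisw'
Operation: get character at index 4
Index mapping: s[0]='i', s[1]='m', s[2]='w', s[3]='k', s[4]='g'
Result: 'g'


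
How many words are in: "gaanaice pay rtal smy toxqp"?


Input string: 'gaanaice pay rtal smy toxqp'
Operation: split by spaces
Words found: 'gaanaice', 'pay', 'rtal', 'smy', 'toxqp'
Word count: 5


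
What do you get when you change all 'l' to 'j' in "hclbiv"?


Input string: 'hclbiv'
Operation: replace 'l' with 'j'
Positions of 'l': 2
After replacement: hcjbiv


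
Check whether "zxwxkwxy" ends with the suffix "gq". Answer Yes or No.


Input string: 'zxwxkwxy'
Suffix to check: 'gq'
Last 2 characters of input: 'xy'
Match: False
Result: No


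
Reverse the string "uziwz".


Input string: 'uziwz'
Operation: reverse character order
Original order: 'u' -> 'z' -> 'i' -> 'w' -> 'z'
Reversed order: 'z' -> 'w' -> 'i' -> 'z' -> 'u'
Result: zwizu


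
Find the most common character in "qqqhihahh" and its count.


Input: 'qqqhihahh'
Operation: tally each character
Counts: 'a':1, 'h':4, 'i':1, 'q':3
Maximum: 'h' appears 4 times


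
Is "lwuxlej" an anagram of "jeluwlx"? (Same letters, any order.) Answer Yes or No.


String 1: 'jeluwlx' -> sorted: 'ejlluwx'
String 2: 'lwuxlej' -> sorted: 'ejlluwx'
Compare sorted forms: 'ejlluwx' == 'ejlluwx'
Anagram: Yes


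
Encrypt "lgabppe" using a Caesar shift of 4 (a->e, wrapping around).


Input: 'lgabppe', shift = 4
Operation: for each letter, (position + 4) mod 26
Mapping: 'l'(11+4=15)->'p', 'g'(6+4=10)->'k', 'a'(0+4=4)->'e', 'b'(1+4=5)->'f', 'p'(15+4=19)->'t', 'p'(15+4=19)->'t', 'e'(4+4=8)->'i'
Result: pkeftti


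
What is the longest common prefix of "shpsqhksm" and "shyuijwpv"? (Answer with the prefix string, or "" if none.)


String 1: 'shpsqhksm'
String 2: 'shyuijwpv'
Compare position by position:
pos 0: 's' vs 's' match
pos 1: 'h' vs 'h' match
pos 2: 'p' vs 'y' differ -> stop
Longest common prefix: "sh" (length 2)


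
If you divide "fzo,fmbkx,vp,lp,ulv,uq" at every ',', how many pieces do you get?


Input string: 'fzo,fmbkx,vp,lp,ulv,uq'
Delimiter: ','
Split result: 'fzo', 'fmbkx', 'vp', 'lp', 'ulv', 'uq'
Number of parts: 6


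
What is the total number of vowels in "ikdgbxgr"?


Input string: 'ikdgbxgr'
Operation: count vowels (a, e, i, o, u)
Scan: s[0]='i' (vowel), s[1]='k', s[2]='d', s[3]='g', s[4]='b', s[5]='x', s[6]='g', s[7]='r'
Vowels found: 1
Result: 1


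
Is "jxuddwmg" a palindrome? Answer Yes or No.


Input string: 'jxuddwmg'
Reversed: 'gmwdduxj'
Compare pairs: s[0]='j' vs s[7]='g' (mismatch), s[1]='x' vs s[6]='m' (mismatch), s[2]='u' vs s[5]='w' (mismatch), s[3]='d' vs s[4]='d' (match)
Palindrome: No


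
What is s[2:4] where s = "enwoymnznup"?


Input string: 'enwoymnznup'
Operation: slice [2:4]
Extract characters: s[2]='w', s[3]='o'
Result: wo


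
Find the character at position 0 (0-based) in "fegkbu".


Input string: 'fegkbu'
Operation: get character at index 0
Index mapping: s[0]='f'
Result: 'f'


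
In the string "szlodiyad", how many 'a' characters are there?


Input string: 'szlodiyad'
Target character: 'a'
Scan each position: s[7]='a'
Matches found at indices: 7
Total: 1


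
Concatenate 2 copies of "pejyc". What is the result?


Input string: 'pejyc'
Operation: repeat 2 times
Concatenation: 'pejyc' + 'pejyc'
Result: pejycpejyc


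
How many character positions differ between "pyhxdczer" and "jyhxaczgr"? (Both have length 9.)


String 1: 'pyhxdczer'
String 2: 'jyhxaczgr'
Compare each position: pos 0: 'p'!='j', pos 1: 'y'=='y', pos 2: 'h'=='h', pos 3: 'x'=='x', pos 4: 'd'!='a', pos 5: 'c'=='c', pos 6: 'z'=='z', pos 7: 'e'!='g', pos 8: 'r'=='r'
Differing positions: 3
Hamming distance: 3


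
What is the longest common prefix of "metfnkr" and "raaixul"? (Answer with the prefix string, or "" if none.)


String 1: 'metfnkr'
String 2: 'raaixul'
Compare position by position:
pos 0: 'm' vs 'r' differ -> stop
Longest common prefix: "" (length 0)


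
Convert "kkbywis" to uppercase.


Input string: 'kkbywis'
Operation: convert each letter to uppercase
Mapping: 'k'->'K', 'k'->'K', 'b'->'B', 'y'->'Y', 'w'->'W', 'i'->'I', 's'->'S'
Result: KKBYWIS


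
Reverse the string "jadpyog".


Input string: 'jadpyog'
Operation: reverse character order
Original order: 'j' -> 'a' -> 'd' -> 'p' -> 'y' -> 'o' -> 'g'
Reversed order: 'g' -> 'o' -> 'y' -> 'p' -> 'd' -> 'a' -> 'j'
Result: goypdaj


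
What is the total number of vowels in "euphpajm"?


Input string: 'euphpajm'
Operation: count vowels (a, e, i, o, u)
Scan: s[0]='e' (vowel), s[1]='u' (vowel), s[2]='p', s[3]='h', s[4]='p', s[5]='a' (vowel), s[6]='j', s[7]='m'
Vowels found: 3
Result: 3


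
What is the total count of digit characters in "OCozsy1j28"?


Input string: 'OCozsy1j28'
Operation: count digit characters (0-9)
Scan: 'O', 'C', 'o', 'z', 's', 'y', '1'(digit), 'j', '2'(digit), '8'(digit)
Digits found: 3
Result: 3


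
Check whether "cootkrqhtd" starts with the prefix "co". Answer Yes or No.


Input string: 'cootkrqhtd'
Prefix to check: 'co'
First 2 characters of input: 'co'
Match: True
Result: Yes


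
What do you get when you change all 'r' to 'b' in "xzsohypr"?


Input string: 'xzsohypr'
Operation: replace 'r' with 'b'
Positions of 'r': 7
After replacement: xzsohypb


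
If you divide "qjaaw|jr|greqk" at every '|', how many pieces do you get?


Input string: 'qjaaw|jr|greqk'
Delimiter: '|'
Split result: 'qjaaw', 'jr', 'greqk'
Number of parts: 3


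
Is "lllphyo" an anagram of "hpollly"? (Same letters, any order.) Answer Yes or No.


String 1: 'hpollly' -> sorted: 'hlllopy'
String 2: 'lllphyo' -> sorted: 'hlllopy'
Compare sorted forms: 'hlllopy' == 'hlllopy'
Anagram: Yes


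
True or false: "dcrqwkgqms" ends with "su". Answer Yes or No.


Input string: 'dcrqwkgqms'
Suffix to check: 'su'
Last 2 characters of input: 'ms'
Match: False
Result: No


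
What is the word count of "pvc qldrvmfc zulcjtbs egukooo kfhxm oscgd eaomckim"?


Input string: 'pvc qldrvmfc zulcjtbs egukooo kfhxm oscgd eaomckim'
Operation: split by spaces
Words found: 'pvc', 'qldrvmfc', 'zulcjtbs', 'egukooo', 'kfhxm', 'oscgd', 'eaomckim'
Word count: 7


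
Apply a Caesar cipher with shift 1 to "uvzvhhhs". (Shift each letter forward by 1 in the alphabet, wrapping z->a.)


Input: 'uvzvhhhs', shift = 1
Operation: for each letter, (position + 1) mod 26
Mapping: 'u'(20+1=21)->'v', 'v'(21+1=22)->'w', 'z'(25+1=26, 26 mod 26=0)->'a', 'v'(21+1=22)->'w', 'h'(7+1=8)->'i', 'h'(7+1=8)->'i', 'h'(7+1=8)->'i', 's'(18+1=19)->'t'
Result: vwawiiit


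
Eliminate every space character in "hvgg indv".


Input string: 'hvgg indv'
Operation: remove all spaces
Words: 'hvgg', 'indv'
Join without spaces: hvggindv


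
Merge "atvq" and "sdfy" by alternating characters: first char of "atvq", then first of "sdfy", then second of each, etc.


String 1: 'atvq'
String 2: 'sdfy'
Operation: alternate characters
Pairs: 'a'+'s', 't'+'d', 'v'+'f', 'q'+'y'
Result: astdvfqy


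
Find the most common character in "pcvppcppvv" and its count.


Input: 'pcvppcppvv'
Operation: tally each character
Counts: 'c':2, 'p':5, 'v':3
Maximum: 'p' appears 5 times


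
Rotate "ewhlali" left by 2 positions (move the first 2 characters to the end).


Input: 'ewhlali', shift = 2
Operation: split at index 2 and swap parts
Front part s[0:2] = 'ew'
Back part s[2:] = 'hlali'
Rotated = back + front = 'hlali' + 'ew'
Result: hlaliew


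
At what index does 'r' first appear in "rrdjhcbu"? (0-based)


Input string: 'rrdjhcbu'
Target: 'r'
Scanning left to right: s[0]='r'
First match at index: 0


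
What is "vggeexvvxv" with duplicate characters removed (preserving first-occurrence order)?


Input: 'vggeexvvxv'
Operation: keep first occurrence of each character
Scan: s[0]='v' new -> keep; s[1]='g' new -> keep; s[2]='g' seen -> skip; s[3]='e' new -> keep; s[4]='e' seen -> skip; s[5]='x' new -> keep; s[6]='v' seen -> skip; s[7]='v' seen -> skip; s[8]='x' seen -> skip; s[9]='v' seen -> skip
Result: vgex


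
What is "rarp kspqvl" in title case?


Input string: 'rarp kspqvl'
Operation: capitalize first letter of each word
Word transformations: 'rarp'->'Rarp', 'kspqvl'->'Kspqvl'
Result: Rarp Kspqvl


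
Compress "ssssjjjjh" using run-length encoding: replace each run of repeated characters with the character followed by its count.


Input: 'ssssjjjjh'
Operation: identify consecutive runs
Runs: 'ssss' -> s4, 'jjjj' -> j4, 'h' -> h1
Encoded: s4j4h1


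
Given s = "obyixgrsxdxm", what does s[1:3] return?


Input string: 'obyixgrsxdxm'
Operation: slice [1:3]
Extract characters: s[1]='b', s[2]='y'
Result: by


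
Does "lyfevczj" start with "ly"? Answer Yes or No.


Input string: 'lyfevczj'
Prefix to check: 'ly'
First 2 characters of input: 'ly'
Match: True
Result: Yes


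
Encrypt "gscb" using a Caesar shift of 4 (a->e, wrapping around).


Input: 'gscb', shift = 4
Operation: for each letter, (position + 4) mod 26
Mapping: 'g'(6+4=10)->'k', 's'(18+4=22)->'w', 'c'(2+4=6)->'g', 'b'(1+4=5)->'f'
Result: kwgf


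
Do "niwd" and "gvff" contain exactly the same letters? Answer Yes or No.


String 1: 'niwd' -> sorted: 'dinw'
String 2: 'gvff' -> sorted: 'ffgv'
Compare sorted forms: 'dinw' != 'ffgv'
Anagram: No


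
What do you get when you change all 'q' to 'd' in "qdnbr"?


Input string: 'qdnbr'
Operation: replace 'q' with 'd'
Positions of 'q': 0
After replacement: ddnbr


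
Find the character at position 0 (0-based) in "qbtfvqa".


Input string: 'qbtfvqa'
Operation: get character at index 0
Index mapping: s[0]='q'
Result: 'q'


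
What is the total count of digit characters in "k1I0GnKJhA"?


Input string: 'k1I0GnKJhA'
Operation: count digit characters (0-9)
Scan: 'k', '1'(digit), 'I', '0'(digit), 'G', 'n', 'K', 'J', 'h', 'A'
Digits found: 2
Result: 2


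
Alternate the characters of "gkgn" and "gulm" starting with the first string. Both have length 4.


String 1: 'gkgn'
String 2: 'gulm'
Operation: alternate characters
Pairs: 'g'+'g', 'k'+'u', 'g'+'l', 'n'+'m'
Result: ggkuglnm


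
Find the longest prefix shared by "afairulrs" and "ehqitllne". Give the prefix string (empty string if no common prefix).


String 1: 'afairulrs'
String 2: 'ehqitllne'
Compare position by position:
pos 0: 'a' vs 'e' differ -> stop
Longest common prefix: "" (length 0)


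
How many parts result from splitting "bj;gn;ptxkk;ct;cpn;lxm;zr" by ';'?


Input string: 'bj;gn;ptxkk;ct;cpn;lxm;zr'
Delimiter: ';'
Split result: 'bj', 'gn', 'ptxkk', 'ct', 'cpn', 'lxm', 'zr'
Number of parts: 7


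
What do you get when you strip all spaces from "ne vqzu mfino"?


Input string: 'ne vqzu mfino'
Operation: remove all spaces
Words: 'ne', 'vqzu', 'mfino'
Join without spaces: nevqzumfino


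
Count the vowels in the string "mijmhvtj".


Input string: 'mijmhvtj'
Operation: count vowels (a, e, i, o, u)
Scan: s[0]='m', s[1]='i' (vowel), s[2]='j', s[3]='m', s[4]='h', s[5]='v', s[6]='t', s[7]='j'
Vowels found: 1
Result: 1


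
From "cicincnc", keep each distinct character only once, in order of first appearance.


Input: 'cicincnc'
Operation: keep first occurrence of each character
Scan: s[0]='c' new -> keep; s[1]='i' new -> keep; s[2]='c' seen -> skip; s[3]='i' seen -> skip; s[4]='n' new -> keep; s[5]='c' seen -> skip; s[6]='n' seen -> skip; s[7]='c' seen -> skip
Result: cin


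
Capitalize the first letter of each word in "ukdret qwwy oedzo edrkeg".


Input string: 'ukdret qwwy oedzo edrkeg'
Operation: capitalize first letter of each word
Word transformations: 'ukdret'->'Ukdret', 'qwwy'->'Qwwy', 'oedzo'->'Oedzo', 'edrkeg'->'Edrkeg'
Result: Ukdret Qwwy Oedzo Edrkeg


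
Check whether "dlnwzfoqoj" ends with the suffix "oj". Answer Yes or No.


Input string: 'dlnwzfoqoj'
Suffix to check: 'oj'
Last 2 characters of input: 'oj'
Match: True
Result: Yes


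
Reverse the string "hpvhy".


Input string: 'hpvhy'
Operation: reverse character order
Original order: 'h' -> 'p' -> 'v' -> 'h' -> 'y'
Reversed order: 'y' -> 'h' -> 'v' -> 'p' -> 'h'
Result: yhvph


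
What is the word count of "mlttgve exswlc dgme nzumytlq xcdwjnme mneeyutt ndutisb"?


Input string: 'mlttgve exswlc dgme nzumytlq xcdwjnme mneeyutt ndutisb'
Operation: split by spaces
Words found: 'mlttgve', 'exswlc', 'dgme', 'nzumytlq', 'xcdwjnme', 'mneeyutt', 'ndutisb'
Word count: 7


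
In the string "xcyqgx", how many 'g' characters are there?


Input string: 'xcyqgx'
Target character: 'g'
Scan each position: s[4]='g'
Matches found at indices: 4
Total: 1


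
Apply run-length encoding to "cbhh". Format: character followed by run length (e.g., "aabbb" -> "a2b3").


Input: 'cbhh'
Operation: identify consecutive runs
Runs: 'c' -> c1, 'b' -> b1, 'hh' -> h2
Encoded: c1b1h2


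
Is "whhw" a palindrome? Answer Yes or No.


Input string: 'whhw'
Reversed: 'whhw'
Compare pairs: s[0]='w' vs s[3]='w' (match), s[1]='h' vs s[2]='h' (match)
Palindrome: Yes


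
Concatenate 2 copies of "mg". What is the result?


Input string: 'mg'
Operation: repeat 2 times
Concatenation: 'mg' + 'mg'
Result: mgmg


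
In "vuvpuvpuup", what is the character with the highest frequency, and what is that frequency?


Input: 'vuvpuvpuup'
Operation: tally each character
Counts: 'p':3, 'u':4, 'v':3
Maximum: 'u' appears 4 times


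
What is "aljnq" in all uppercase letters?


Input string: 'aljnq'
Operation: convert each letter to uppercase
Mapping: 'a'->'A', 'l'->'L', 'j'->'J', 'n'->'N', 'q'->'Q'
Result: ALJNQ


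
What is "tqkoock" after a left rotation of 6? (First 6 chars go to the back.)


Input: 'tqkoock', shift = 6
Operation: split at index 6 and swap parts
Front part s[0:6] = 'tqkooc'
Back part s[6:] = 'k'
Rotated = back + front = 'k' + 'tqkooc'
Result: ktqkooc


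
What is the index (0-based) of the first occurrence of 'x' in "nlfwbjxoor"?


Input string: 'nlfwbjxoor'
Target: 'x'
Scanning left to right: s[0]='n', s[1]='l', s[2]='f', s[3]='w', s[4]='b', s[5]='j', s[6]='x'
First match at index: 6


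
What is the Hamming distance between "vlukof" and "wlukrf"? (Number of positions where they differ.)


String 1: 'vlukof'
String 2: 'wlukrf'
Compare each position: pos 0: 'v'!='w', pos 1: 'l'=='l', pos 2: 'u'=='u', pos 3: 'k'=='k', pos 4: 'o'!='r', pos 5: 'f'=='f'
Differing positions: 2
Hamming distance: 2


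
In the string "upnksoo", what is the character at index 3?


Input string: 'upnksoo'
Operation: get character at index 3
Index mapping: s[0]='u', s[1]='p', s[2]='n', s[3]='k'
Result: 'k'


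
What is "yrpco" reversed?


Input string: 'yrpco'
Operation: reverse character order
Original order: 'y' -> 'r' -> 'p' -> 'c' -> 'o'
Reversed order: 'o' -> 'c' -> 'p' -> 'r' -> 'y'
Result: ocpry


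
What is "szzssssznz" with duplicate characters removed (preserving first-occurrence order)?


Input: 'szzssssznz'
Operation: keep first occurrence of each character
Scan: s[0]='s' new -> keep; s[1]='z' new -> keep; s[2]='z' seen -> skip; s[3]='s' seen -> skip; s[4]='s' seen -> skip; s[5]='s' seen -> skip; s[6]='s' seen -> skip; s[7]='z' seen -> skip; s[8]='n' new -> keep; s[9]='z' seen -> skip
Result: szn


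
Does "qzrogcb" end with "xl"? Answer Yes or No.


Input string: 'qzrogcb'
Suffix to check: 'xl'
Last 2 characters of input: 'cb'
Match: False
Result: No


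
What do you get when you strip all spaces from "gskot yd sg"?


Input string: 'gskot yd sg'
Operation: remove all spaces
Words: 'gskot', 'yd', 'sg'
Join without spaces: gskotydsg


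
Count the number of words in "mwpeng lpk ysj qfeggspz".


Input string: 'mwpeng lpk ysj qfeggspz'
Operation: split by spaces
Words found: 'mwpeng', 'lpk', 'ysj', 'qfeggspz'
Word count: 4


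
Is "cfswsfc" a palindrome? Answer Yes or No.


Input string: 'cfswsfc'
Reversed: 'cfswsfc'
Compare pairs: s[0]='c' vs s[6]='c' (match), s[1]='f' vs s[5]='f' (match), s[2]='s' vs s[4]='s' (match)
Palindrome: Yes


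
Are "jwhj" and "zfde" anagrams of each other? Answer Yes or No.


String 1: 'jwhj' -> sorted: 'hjjw'
String 2: 'zfde' -> sorted: 'defz'
Compare sorted forms: 'hjjw' != 'defz'
Anagram: No


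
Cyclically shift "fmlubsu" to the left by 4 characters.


Input: 'fmlubsu', shift = 4
Operation: split at index 4 and swap parts
Front part s[0:4] = 'fmlu'
Back part s[4:] = 'bsu'
Rotated = back + front = 'bsu' + 'fmlu'
Result: bsufmlu


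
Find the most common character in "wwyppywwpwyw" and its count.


Input: 'wwyppywwpwyw'
Operation: tally each character
Counts: 'p':3, 'w':6, 'y':3
Maximum: 'w' appears 6 times


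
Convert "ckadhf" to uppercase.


Input string: 'ckadhf'
Operation: convert each letter to uppercase
Mapping: 'c'->'C', 'k'->'K', 'a'->'A', 'd'->'D', 'h'->'H', 'f'->'F'
Result: CKADHF


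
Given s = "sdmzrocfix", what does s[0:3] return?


Input string: 'sdmzrocfix'
Operation: slice [0:3]
Extract characters: s[0]='s', s[1]='d', s[2]='m'
Result: sdm


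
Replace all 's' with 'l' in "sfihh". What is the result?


Input string: 'sfihh'
Operation: replace 's' with 'l'
Positions of 's': 0
After replacement: lfihh


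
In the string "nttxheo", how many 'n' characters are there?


Input string: 'nttxheo'
Target character: 'n'
Scan each position: s[0]='n'
Matches found at indices: 0
Total: 1


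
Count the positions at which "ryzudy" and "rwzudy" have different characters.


String 1: 'ryzudy'
String 2: 'rwzudy'
Compare each position: pos 0: 'r'=='r', pos 1: 'y'!='w', pos 2: 'z'=='z', pos 3: 'u'=='u', pos 4: 'd'=='d', pos 5: 'y'=='y'
Differing positions: 1
Hamming distance: 1


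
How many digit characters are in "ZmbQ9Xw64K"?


Input string: 'ZmbQ9Xw64K'
Operation: count digit characters (0-9)
Scan: 'Z', 'm', 'b', 'Q', '9'(digit), 'X', 'w', '6'(digit), '4'(digit), 'K'
Digits found: 3
Result: 3


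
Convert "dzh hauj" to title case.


Input string: 'dzh hauj'
Operation: capitalize first letter of each word
Word transformations: 'dzh'->'Dzh', 'hauj'->'Hauj'
Result: Dzh Hauj


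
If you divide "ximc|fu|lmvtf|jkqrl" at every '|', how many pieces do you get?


Input string: 'ximc|fu|lmvtf|jkqrl'
Delimiter: '|'
Split result: 'ximc', 'fu', 'lmvtf', 'jkqrl'
Number of parts: 4


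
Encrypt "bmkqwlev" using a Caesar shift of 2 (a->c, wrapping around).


Input: 'bmkqwlev', shift = 2
Operation: for each letter, (position + 2) mod 26
Mapping: 'b'(1+2=3)->'d', 'm'(12+2=14)->'o', 'k'(10+2=12)->'m', 'q'(16+2=18)->'s', 'w'(22+2=24)->'y', 'l'(11+2=13)->'n', 'e'(4+2=6)->'g', 'v'(21+2=23)->'x'
Result: domsyngx


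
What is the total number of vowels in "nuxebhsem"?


Input string: 'nuxebhsem'
Operation: count vowels (a, e, i, o, u)
Scan: s[0]='n', s[1]='u' (vowel), s[2]='x', s[3]='e' (vowel), s[4]='b', s[5]='h', s[6]='s', s[7]='e' (vowel), s[8]='m'
Vowels found: 3
Result: 3


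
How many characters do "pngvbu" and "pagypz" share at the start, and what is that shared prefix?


String 1: 'pngvbu'
String 2: 'pagypz'
Compare position by position:
pos 0: 'p' vs 'p' match
pos 1: 'n' vs 'a' differ -> stop
Longest common prefix: "p" (length 1)


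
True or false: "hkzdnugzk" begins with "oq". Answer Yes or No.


Input string: 'hkzdnugzk'
Prefix to check: 'oq'
First 2 characters of input: 'hk'
Match: False
Result: No


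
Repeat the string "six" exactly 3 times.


Input string: 'six'
Operation: repeat 3 times
Concatenation: 'six' + 'six' + 'six'
Result: sixsixsix


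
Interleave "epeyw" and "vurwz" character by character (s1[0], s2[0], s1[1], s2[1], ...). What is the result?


String 1: 'epeyw'
String 2: 'vurwz'
Operation: alternate characters
Pairs: 'e'+'v', 'p'+'u', 'e'+'r', 'y'+'w', 'w'+'z'
Result: evpuerywwz


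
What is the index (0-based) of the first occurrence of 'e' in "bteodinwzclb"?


Input string: 'bteodinwzclb'
Target: 'e'
Scanning left to right: s[0]='b', s[1]='t', s[2]='e'
First match at index: 2


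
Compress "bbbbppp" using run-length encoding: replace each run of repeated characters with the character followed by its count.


Input: 'bbbbppp'
Operation: identify consecutive runs
Runs: 'bbbb' -> b4, 'ppp' -> p3
Encoded: b4p3


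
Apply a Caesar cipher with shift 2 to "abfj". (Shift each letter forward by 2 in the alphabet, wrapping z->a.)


Input: 'abfj', shift = 2
Operation: for each letter, (position + 2) mod 26
Mapping: 'a'(0+2=2)->'c', 'b'(1+2=3)->'d', 'f'(5+2=7)->'h', 'j'(9+2=11)->'l'
Result: cdhl


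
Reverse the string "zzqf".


Input string: 'zzqf'
Operation: reverse character order
Original order: 'z' -> 'z' -> 'q' -> 'f'
Reversed order: 'f' -> 'q' -> 'z' -> 'z'
Result: fqzz


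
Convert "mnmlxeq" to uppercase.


Input string: 'mnmlxeq'
Operation: convert each letter to uppercase
Mapping: 'm'->'M', 'n'->'N', 'm'->'M', 'l'->'L', 'x'->'X', 'e'->'E', 'q'->'Q'
Result: MNMLXEQ


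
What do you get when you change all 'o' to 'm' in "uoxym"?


Input string: 'uoxym'
Operation: replace 'o' with 'm'
Positions of 'o': 1
After replacement: umxym


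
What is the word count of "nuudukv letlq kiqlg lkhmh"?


Input string: 'nuudukv letlq kiqlg lkhmh'
Operation: split by spaces
Words found: 'nuudukv', 'letlq', 'kiqlg', 'lkhmh'
Word count: 4


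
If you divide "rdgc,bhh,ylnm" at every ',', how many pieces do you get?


Input string: 'rdgc,bhh,ylnm'
Delimiter: ','
Split result: 'rdgc', 'bhh', 'ylnm'
Number of parts: 3


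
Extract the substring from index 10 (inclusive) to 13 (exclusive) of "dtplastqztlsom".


Input string: 'dtplastqztlsom'
Operation: slice [10:13]
Extract characters: s[10]='l', s[11]='s', s[12]='o'
Result: lso


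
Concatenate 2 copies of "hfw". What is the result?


Input string: 'hfw'
Operation: repeat 2 times
Concatenation: 'hfw' + 'hfw'
Result: hfwhfw


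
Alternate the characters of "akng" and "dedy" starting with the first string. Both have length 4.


String 1: 'akng'
String 2: 'dedy'
Operation: alternate characters
Pairs: 'a'+'d', 'k'+'e', 'n'+'d', 'g'+'y'
Result: adkendgy


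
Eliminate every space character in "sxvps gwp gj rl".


Input string: 'sxvps gwp gj rl'
Operation: remove all spaces
Words: 'sxvps', 'gwp', 'gj', 'rl'
Join without spaces: sxvpsgwpgjrl


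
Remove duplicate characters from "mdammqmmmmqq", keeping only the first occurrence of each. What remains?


Input: 'mdammqmmmmqq'
Operation: keep first occurrence of each character
Scan: s[0]='m' new -> keep; s[1]='d' new -> keep; s[2]='a' new -> keep; s[3]='m' seen -> skip; s[4]='m' seen -> skip; s[5]='q' new -> keep; s[6]='m' seen -> skip; s[7]='m' seen -> skip; s[8]='m' seen -> skip; s[9]='m' seen -> skip; s[10]='q' seen -> skip; s[11]='q' seen -> skip
Result: mdaq


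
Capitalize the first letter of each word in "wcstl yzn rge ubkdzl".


Input string: 'wcstl yzn rge ubkdzl'
Operation: capitalize first letter of each word
Word transformations: 'wcstl'->'Wcstl', 'yzn'->'Yzn', 'rge'->'Rge', 'ubkdzl'->'Ubkdzl'
Result: Wcstl Yzn Rge Ubkdzl


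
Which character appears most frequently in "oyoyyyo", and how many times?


Input: 'oyoyyyo'
Operation: tally each character
Counts: 'o':3, 'y':4
Maximum: 'y' appears 4 times


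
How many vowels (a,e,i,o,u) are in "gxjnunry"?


Input string: 'gxjnunry'
Operation: count vowels (a, e, i, o, u)
Scan: s[0]='g', s[1]='x', s[2]='j', s[3]='n', s[4]='u' (vowel), s[5]='n', s[6]='r', s[7]='y'
Vowels found: 1
Result: 1


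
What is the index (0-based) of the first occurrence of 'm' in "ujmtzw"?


Input string: 'ujmtzw'
Target: 'm'
Scanning left to right: s[0]='u', s[1]='j', s[2]='m'
First match at index: 2


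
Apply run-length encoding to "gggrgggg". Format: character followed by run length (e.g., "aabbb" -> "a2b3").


Input: 'gggrgggg'
Operation: identify consecutive runs
Runs: 'ggg' -> g3, 'r' -> r1, 'gggg' -> g4
Encoded: g3r1g4


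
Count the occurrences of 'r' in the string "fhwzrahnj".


Input string: 'fhwzrahnj'
Target character: 'r'
Scan each position: s[4]='r'
Matches found at indices: 4
Total: 1


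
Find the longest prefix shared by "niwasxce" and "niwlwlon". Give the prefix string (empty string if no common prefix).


String 1: 'niwasxce'
String 2: 'niwlwlon'
Compare position by position:
pos 0: 'n' vs 'n' match
pos 1: 'i' vs 'i' match
pos 2: 'w' vs 'w' match
pos 3: 'a' vs 'l' differ -> stop
Longest common prefix: "niw" (length 3)


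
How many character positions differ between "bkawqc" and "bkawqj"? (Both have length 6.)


String 1: 'bkawqc'
String 2: 'bkawqj'
Compare each position: pos 0: 'b'=='b', pos 1: 'k'=='k', pos 2: 'a'=='a', pos 3: 'w'=='w', pos 4: 'q'=='q', pos 5: 'c'!='j'
Differing positions: 1
Hamming distance: 1


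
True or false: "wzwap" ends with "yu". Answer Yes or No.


Input string: 'wzwap'
Suffix to check: 'yu'
Last 2 characters of input: 'ap'
Match: False
Result: No


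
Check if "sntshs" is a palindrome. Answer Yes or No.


Input string: 'sntshs'
Reversed: 'shstns'
Compare pairs: s[0]='s' vs s[5]='s' (match), s[1]='n' vs s[4]='h' (mismatch), s[2]='t' vs s[3]='s' (mismatch)
Palindrome: No


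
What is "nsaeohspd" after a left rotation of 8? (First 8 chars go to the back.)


Input: 'nsaeohspd', shift = 8
Operation: split at index 8 and swap parts
Front part s[0:8] = 'nsaeohsp'
Back part s[8:] = 'd'
Rotated = back + front = 'd' + 'nsaeohsp'
Result: dnsaeohsp


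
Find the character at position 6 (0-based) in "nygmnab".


Input string: 'nygmnab'
Operation: get character at index 6
Index mapping: s[0]='n', s[1]='y', s[2]='g', s[3]='m', s[4]='n', s[5]='a', s[6]='b'
Result: 'b'


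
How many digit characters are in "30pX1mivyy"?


Input string: '30pX1mivyy'
Operation: count digit characters (0-9)
Scan: '3'(digit), '0'(digit), 'p', 'X', '1'(digit), 'm', 'i', 'v', 'y', 'y'
Digits found: 3
Result: 3


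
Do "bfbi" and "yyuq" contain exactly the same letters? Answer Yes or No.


String 1: 'bfbi' -> sorted: 'bbfi'
String 2: 'yyuq' -> sorted: 'quyy'
Compare sorted forms: 'bbfi' != 'quyy'
Anagram: No


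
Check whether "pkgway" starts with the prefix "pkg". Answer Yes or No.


Input string: 'pkgway'
Prefix to check: 'pkg'
First 3 characters of input: 'pkg'
Match: True
Result: Yes


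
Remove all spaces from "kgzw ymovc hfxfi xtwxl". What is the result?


Input string: 'kgzw ymovc hfxfi xtwxl'
Operation: remove all spaces
Words: 'kgzw', 'ymovc', 'hfxfi', 'xtwxl'
Join without spaces: kgzwymovchfxfixtwxl


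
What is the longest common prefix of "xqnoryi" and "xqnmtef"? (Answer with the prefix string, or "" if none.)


String 1: 'xqnoryi'
String 2: 'xqnmtef'
Compare position by position:
pos 0: 'x' vs 'x' match
pos 1: 'q' vs 'q' match
pos 2: 'n' vs 'n' match
pos 3: 'o' vs 'm' differ -> stop
Longest common prefix: "xqn" (length 3)


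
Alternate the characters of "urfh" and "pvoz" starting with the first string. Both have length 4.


String 1: 'urfh'
String 2: 'pvoz'
Operation: alternate characters
Pairs: 'u'+'p', 'r'+'v', 'f'+'o', 'h'+'z'
Result: uprvfohz


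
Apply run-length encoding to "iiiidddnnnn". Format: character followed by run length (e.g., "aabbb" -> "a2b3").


Input: 'iiiidddnnnn'
Operation: identify consecutive runs
Runs: 'iiii' -> i4, 'ddd' -> d3, 'nnnn' -> n4
Encoded: i4d3n4


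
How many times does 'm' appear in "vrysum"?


Input string: 'vrysum'
Target character: 'm'
Scan each position: s[5]='m'
Matches found at indices: 5
Total: 1


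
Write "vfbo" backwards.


Input string: 'vfbo'
Operation: reverse character order
Original order: 'v' -> 'f' -> 'b' -> 'o'
Reversed order: 'o' -> 'b' -> 'f' -> 'v'
Result: obfv


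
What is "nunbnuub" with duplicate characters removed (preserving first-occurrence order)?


Input: 'nunbnuub'
Operation: keep first occurrence of each character
Scan: s[0]='n' new -> keep; s[1]='u' new -> keep; s[2]='n' seen -> skip; s[3]='b' new -> keep; s[4]='n' seen -> skip; s[5]='u' seen -> skip; s[6]='u' seen -> skip; s[7]='b' seen -> skip
Result: nub


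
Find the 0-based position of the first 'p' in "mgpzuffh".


Input string: 'mgpzuffh'
Target: 'p'
Scanning left to right: s[0]='m', s[1]='g', s[2]='p'
First match at index: 2


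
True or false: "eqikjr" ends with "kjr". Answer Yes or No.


Input string: 'eqikjr'
Suffix to check: 'kjr'
Last 3 characters of input: 'kjr'
Match: True
Result: Yes


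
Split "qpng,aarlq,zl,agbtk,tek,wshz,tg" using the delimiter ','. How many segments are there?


Input string: 'qpng,aarlq,zl,agbtk,tek,wshz,tg'
Delimiter: ','
Split result: 'qpng', 'aarlq', 'zl', 'agbtk', 'tek', 'wshz', 'tg'
Number of parts: 7


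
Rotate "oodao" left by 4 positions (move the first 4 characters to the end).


Input: 'oodao', shift = 4
Operation: split at index 4 and swap parts
Front part s[0:4] = 'ooda'
Back part s[4:] = 'o'
Rotated = back + front = 'o' + 'ooda'
Result: oooda


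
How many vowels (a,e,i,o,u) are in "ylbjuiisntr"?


Input string: 'ylbjuiisntr'
Operation: count vowels (a, e, i, o, u)
Scan: s[0]='y', s[1]='l', s[2]='b', s[3]='j', s[4]='u' (vowel), s[5]='i' (vowel), s[6]='i' (vowel), s[7]='s', s[8]='n', s[9]='t', s[10]='r'
Vowels found: 3
Result: 3


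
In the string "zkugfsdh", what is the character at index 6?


Input string: 'zkugfsdh'
Operation: get character at index 6
Index mapping: s[0]='z', s[1]='k', s[2]='u', s[3]='g', s[4]='f', s[5]='s', s[6]='d'
Result: 'd'


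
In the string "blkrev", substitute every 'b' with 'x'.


Input string: 'blkrev'
Operation: replace 'b' with 'x'
Positions of 'b': 0
After replacement: xlkrev


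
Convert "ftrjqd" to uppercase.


Input string: 'ftrjqd'
Operation: convert each letter to uppercase
Mapping: 'f'->'F', 't'->'T', 'r'->'R', 'j'->'J', 'q'->'Q', 'd'->'D'
Result: FTRJQD


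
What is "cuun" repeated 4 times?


Input string: 'cuun'
Operation: repeat 4 times
Concatenation: 'cuun' + 'cuun' + 'cuun' + 'cuun'
Result: cuuncuuncuuncuun


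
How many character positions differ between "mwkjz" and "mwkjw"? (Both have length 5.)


String 1: 'mwkjz'
String 2: 'mwkjw'
Compare each position: pos 0: 'm'=='m', pos 1: 'w'=='w', pos 2: 'k'=='k', pos 3: 'j'=='j', pos 4: 'z'!='w'
Differing positions: 1
Hamming distance: 1


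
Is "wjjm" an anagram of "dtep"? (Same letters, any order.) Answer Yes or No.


String 1: 'dtep' -> sorted: 'dept'
String 2: 'wjjm' -> sorted: 'jjmw'
Compare sorted forms: 'dept' != 'jjmw'
Anagram: No


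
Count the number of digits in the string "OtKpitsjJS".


Input string: 'OtKpitsjJS'
Operation: count digit characters (0-9)
Scan: 'O', 't', 'K', 'p', 'i', 't', 's', 'j', 'J', 'S'
Digits found: 0
Result: 0


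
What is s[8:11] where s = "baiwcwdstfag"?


Input string: 'baiwcwdstfag'
Operation: slice [8:11]
Extract characters: s[8]='t', s[9]='f', s[10]='a'
Result: tfa


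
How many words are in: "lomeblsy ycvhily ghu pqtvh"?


Input string: 'lomeblsy ycvhily ghu pqtvh'
Operation: split by spaces
Words found: 'lomeblsy', 'ycvhily', 'ghu', 'pqtvh'
Word count: 4


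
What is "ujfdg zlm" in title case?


Input string: 'ujfdg zlm'
Operation: capitalize first letter of each word
Word transformations: 'ujfdg'->'Ujfdg', 'zlm'->'Zlm'
Result: Ujfdg Zlm


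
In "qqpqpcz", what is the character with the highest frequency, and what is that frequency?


Input: 'qqpqpcz'
Operation: tally each character
Counts: 'c':1, 'p':2, 'q':3, 'z':1
Maximum: 'q' appears 3 times


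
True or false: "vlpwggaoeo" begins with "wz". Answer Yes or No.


Input string: 'vlpwggaoeo'
Prefix to check: 'wz'
First 2 characters of input: 'vl'
Match: False
Result: No


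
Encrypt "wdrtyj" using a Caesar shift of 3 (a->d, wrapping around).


Input: 'wdrtyj', shift = 3
Operation: for each letter, (position + 3) mod 26
Mapping: 'w'(22+3=25)->'z', 'd'(3+3=6)->'g', 'r'(17+3=20)->'u', 't'(19+3=22)->'w', 'y'(24+3=27, 27 mod 26=1)->'b', 'j'(9+3=12)->'m'
Result: zguwbm


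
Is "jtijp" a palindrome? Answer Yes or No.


Input string: 'jtijp'
Reversed: 'pjitj'
Compare pairs: s[0]='j' vs s[4]='p' (mismatch), s[1]='t' vs s[3]='j' (mismatch)
Palindrome: No


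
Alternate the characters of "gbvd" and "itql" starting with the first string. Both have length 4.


String 1: 'gbvd'
String 2: 'itql'
Operation: alternate characters
Pairs: 'g'+'i', 'b'+'t', 'v'+'q', 'd'+'l'
Result: gibtvqdl


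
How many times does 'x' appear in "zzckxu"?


Input string: 'zzckxu'
Target character: 'x'
Scan each position: s[4]='x'
Matches found at indices: 4
Total: 1


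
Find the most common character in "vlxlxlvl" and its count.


Input: 'vlxlxlvl'
Operation: tally each character
Counts: 'l':4, 'v':2, 'x':2
Maximum: 'l' appears 4 times


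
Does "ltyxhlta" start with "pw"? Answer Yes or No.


Input string: 'ltyxhlta'
Prefix to check: 'pw'
First 2 characters of input: 'lt'
Match: False
Result: No


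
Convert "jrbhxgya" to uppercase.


Input string: 'jrbhxgya'
Operation: convert each letter to uppercase
Mapping: 'j'->'J', 'r'->'R', 'b'->'B', 'h'->'H', 'x'->'X', 'g'->'G', 'y'->'Y', 'a'->'A'
Result: JRBHXGYA


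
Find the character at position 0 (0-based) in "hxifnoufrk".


Input string: 'hxifnoufrk'
Operation: get character at index 0
Index mapping: s[0]='h'
Result: 'h'


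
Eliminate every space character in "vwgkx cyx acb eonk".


Input string: 'vwgkx cyx acb eonk'
Operation: remove all spaces
Words: 'vwgkx', 'cyx', 'acb', 'eonk'
Join without spaces: vwgkxcyxacbeonk


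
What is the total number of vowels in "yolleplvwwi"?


Input string: 'yolleplvwwi'
Operation: count vowels (a, e, i, o, u)
Scan: s[0]='y', s[1]='o' (vowel), s[2]='l', s[3]='l', s[4]='e' (vowel), s[5]='p', s[6]='l', s[7]='v', s[8]='w', s[9]='w', s[10]='i' (vowel)
Vowels found: 3
Result: 3


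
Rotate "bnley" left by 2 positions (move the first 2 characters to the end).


Input: 'bnley', shift = 2
Operation: split at index 2 and swap parts
Front part s[0:2] = 'bn'
Back part s[2:] = 'ley'
Rotated = back + front = 'ley' + 'bn'
Result: leybn


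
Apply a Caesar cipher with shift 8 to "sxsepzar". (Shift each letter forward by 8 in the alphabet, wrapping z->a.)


Input: 'sxsepzar', shift = 8
Operation: for each letter, (position + 8) mod 26
Mapping: 's'(18+8=26, 26 mod 26=0)->'a', 'x'(23+8=31, 31 mod 26=5)->'f', 's'(18+8=26, 26 mod 26=0)->'a', 'e'(4+8=12)->'m', 'p'(15+8=23)->'x', 'z'(25+8=33, 33 mod 26=7)->'h', 'a'(0+8=8)->'i', 'r'(17+8=25)->'z'
Result: afamxhiz


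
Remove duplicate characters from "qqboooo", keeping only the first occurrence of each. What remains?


Input: 'qqboooo'
Operation: keep first occurrence of each character
Scan: s[0]='q' new -> keep; s[1]='q' seen -> skip; s[2]='b' new -> keep; s[3]='o' new -> keep; s[4]='o' seen -> skip; s[5]='o' seen -> skip; s[6]='o' seen -> skip
Result: qbo


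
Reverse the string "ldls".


Input string: 'ldls'
Operation: reverse character order
Original order: 'l' -> 'd' -> 'l' -> 's'
Reversed order: 's' -> 'l' -> 'd' -> 'l'
Result: sldl


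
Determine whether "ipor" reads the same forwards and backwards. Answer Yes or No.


Input string: 'ipor'
Reversed: 'ropi'
Compare pairs: s[0]='i' vs s[3]='r' (mismatch), s[1]='p' vs s[2]='o' (mismatch)
Palindrome: No


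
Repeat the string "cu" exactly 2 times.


Input string: 'cu'
Operation: repeat 2 times
Concatenation: 'cu' + 'cu'
Result: cucu


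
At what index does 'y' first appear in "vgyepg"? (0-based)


Input string: 'vgyepg'
Target: 'y'
Scanning left to right: s[0]='v', s[1]='g', s[2]='y'
First match at index: 2


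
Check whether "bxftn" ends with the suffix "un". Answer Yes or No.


Input string: 'bxftn'
Suffix to check: 'un'
Last 2 characters of input: 'tn'
Match: False
Result: No


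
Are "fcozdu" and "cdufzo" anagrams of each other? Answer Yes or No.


String 1: 'fcozdu' -> sorted: 'cdfouz'
String 2: 'cdufzo' -> sorted: 'cdfouz'
Compare sorted forms: 'cdfouz' == 'cdfouz'
Anagram: Yes


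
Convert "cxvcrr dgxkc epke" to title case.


Input string: 'cxvcrr dgxkc epke'
Operation: capitalize first letter of each word
Word transformations: 'cxvcrr'->'Cxvcrr', 'dgxkc'->'Dgxkc', 'epke'->'Epke'
Result: Cxvcrr Dgxkc Epke


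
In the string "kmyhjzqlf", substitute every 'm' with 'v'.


Input string: 'kmyhjzqlf'
Operation: replace 'm' with 'v'
Positions of 'm': 1
After replacement: kvyhjzqlf


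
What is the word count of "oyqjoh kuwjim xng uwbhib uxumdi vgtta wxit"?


Input string: 'oyqjoh kuwjim xng uwbhib uxumdi vgtta wxit'
Operation: split by spaces
Words found: 'oyqjoh', 'kuwjim', 'xng', 'uwbhib', 'uxumdi', 'vgtta', 'wxit'
Word count: 7


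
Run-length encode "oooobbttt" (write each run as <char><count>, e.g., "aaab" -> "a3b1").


Input: 'oooobbttt'
Operation: identify consecutive runs
Runs: 'oooo' -> o4, 'bb' -> b2, 'ttt' -> t3
Encoded: o4b2t3


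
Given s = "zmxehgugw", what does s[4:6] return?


Input string: 'zmxehgugw'
Operation: slice [4:6]
Extract characters: s[4]='h', s[5]='g'
Result: hg


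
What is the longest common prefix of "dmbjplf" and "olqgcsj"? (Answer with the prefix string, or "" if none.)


String 1: 'dmbjplf'
String 2: 'olqgcsj'
Compare position by position:
pos 0: 'd' vs 'o' differ -> stop
Longest common prefix: "" (length 0)
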